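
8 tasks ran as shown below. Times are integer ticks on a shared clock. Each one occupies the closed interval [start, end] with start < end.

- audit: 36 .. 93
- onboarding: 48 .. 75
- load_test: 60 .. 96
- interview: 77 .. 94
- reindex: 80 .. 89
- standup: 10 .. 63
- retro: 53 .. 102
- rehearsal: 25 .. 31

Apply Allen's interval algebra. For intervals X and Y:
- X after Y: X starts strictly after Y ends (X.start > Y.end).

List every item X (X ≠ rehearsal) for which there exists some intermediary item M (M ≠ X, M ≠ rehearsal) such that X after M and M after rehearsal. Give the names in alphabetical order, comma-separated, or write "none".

interview, reindex

Target rehearsal = [25, 31].
Intermediaries M with M after rehearsal: audit, interview, load_test, onboarding, reindex, retro.
Via audit — items with X after audit: none.
Via interview — items with X after interview: none.
Via load_test — items with X after load_test: none.
Via onboarding — items with X after onboarding: interview, reindex.
Via reindex — items with X after reindex: none.
Via retro — items with X after retro: none.
Union: interview, reindex.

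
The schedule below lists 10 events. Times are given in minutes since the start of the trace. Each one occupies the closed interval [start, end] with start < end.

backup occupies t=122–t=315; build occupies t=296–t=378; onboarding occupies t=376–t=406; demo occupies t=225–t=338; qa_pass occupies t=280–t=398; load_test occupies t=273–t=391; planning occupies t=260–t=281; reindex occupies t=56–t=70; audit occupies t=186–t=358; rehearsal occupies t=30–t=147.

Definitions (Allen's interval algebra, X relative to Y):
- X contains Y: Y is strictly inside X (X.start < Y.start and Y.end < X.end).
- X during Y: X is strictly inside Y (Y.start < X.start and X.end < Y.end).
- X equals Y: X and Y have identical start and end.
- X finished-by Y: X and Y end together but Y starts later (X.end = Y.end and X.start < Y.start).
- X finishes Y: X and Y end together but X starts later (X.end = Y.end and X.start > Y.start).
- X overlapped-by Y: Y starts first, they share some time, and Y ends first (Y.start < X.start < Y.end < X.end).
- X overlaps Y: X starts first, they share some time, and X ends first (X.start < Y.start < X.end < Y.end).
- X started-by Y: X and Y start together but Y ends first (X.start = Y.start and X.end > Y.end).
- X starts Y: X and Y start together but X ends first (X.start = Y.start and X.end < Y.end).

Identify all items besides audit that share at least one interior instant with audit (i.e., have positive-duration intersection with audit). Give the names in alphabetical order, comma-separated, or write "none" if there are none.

backup, build, demo, load_test, planning, qa_pass

Target audit = [t=186, t=358].
backup [t=122, t=315] → overlaps → yes.
build [t=296, t=378] → overlapped-by → yes.
demo [t=225, t=338] → during → yes.
load_test [t=273, t=391] → overlapped-by → yes.
onboarding [t=376, t=406] → after → no.
planning [t=260, t=281] → during → yes.
qa_pass [t=280, t=398] → overlapped-by → yes.
rehearsal [t=30, t=147] → before → no.
reindex [t=56, t=70] → before → no.
Result: backup, build, demo, load_test, planning, qa_pass.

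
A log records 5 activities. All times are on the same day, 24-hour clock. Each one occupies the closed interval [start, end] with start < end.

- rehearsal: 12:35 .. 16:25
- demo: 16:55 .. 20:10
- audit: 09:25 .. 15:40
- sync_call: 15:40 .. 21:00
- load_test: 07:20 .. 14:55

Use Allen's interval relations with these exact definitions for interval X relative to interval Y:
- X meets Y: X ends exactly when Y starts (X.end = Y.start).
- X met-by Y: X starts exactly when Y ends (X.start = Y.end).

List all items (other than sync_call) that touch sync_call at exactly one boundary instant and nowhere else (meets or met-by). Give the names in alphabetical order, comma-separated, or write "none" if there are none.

Target sync_call = [15:40, 21:00].
audit [09:25, 15:40] → meets → yes.
demo [16:55, 20:10] → during → no.
load_test [07:20, 14:55] → before → no.
rehearsal [12:35, 16:25] → overlaps → no.
Result: audit.

audit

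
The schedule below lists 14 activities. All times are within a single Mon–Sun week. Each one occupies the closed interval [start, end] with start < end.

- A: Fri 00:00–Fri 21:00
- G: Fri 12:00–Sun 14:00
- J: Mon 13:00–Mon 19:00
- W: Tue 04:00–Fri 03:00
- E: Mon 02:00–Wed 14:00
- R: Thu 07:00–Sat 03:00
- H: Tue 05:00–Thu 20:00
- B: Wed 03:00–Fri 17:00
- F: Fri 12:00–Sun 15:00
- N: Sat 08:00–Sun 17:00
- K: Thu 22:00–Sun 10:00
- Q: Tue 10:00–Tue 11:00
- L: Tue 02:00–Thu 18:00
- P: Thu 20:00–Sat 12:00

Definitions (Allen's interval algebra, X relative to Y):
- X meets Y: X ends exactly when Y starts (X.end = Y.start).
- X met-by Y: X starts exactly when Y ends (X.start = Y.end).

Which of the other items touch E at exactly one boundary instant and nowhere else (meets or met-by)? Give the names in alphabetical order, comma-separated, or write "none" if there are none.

none

Target E = [Mon 02:00, Wed 14:00].
A [Fri 00:00, Fri 21:00] → after → no.
B [Wed 03:00, Fri 17:00] → overlapped-by → no.
F [Fri 12:00, Sun 15:00] → after → no.
G [Fri 12:00, Sun 14:00] → after → no.
H [Tue 05:00, Thu 20:00] → overlapped-by → no.
J [Mon 13:00, Mon 19:00] → during → no.
K [Thu 22:00, Sun 10:00] → after → no.
L [Tue 02:00, Thu 18:00] → overlapped-by → no.
N [Sat 08:00, Sun 17:00] → after → no.
P [Thu 20:00, Sat 12:00] → after → no.
Q [Tue 10:00, Tue 11:00] → during → no.
R [Thu 07:00, Sat 03:00] → after → no.
W [Tue 04:00, Fri 03:00] → overlapped-by → no.
Result: none.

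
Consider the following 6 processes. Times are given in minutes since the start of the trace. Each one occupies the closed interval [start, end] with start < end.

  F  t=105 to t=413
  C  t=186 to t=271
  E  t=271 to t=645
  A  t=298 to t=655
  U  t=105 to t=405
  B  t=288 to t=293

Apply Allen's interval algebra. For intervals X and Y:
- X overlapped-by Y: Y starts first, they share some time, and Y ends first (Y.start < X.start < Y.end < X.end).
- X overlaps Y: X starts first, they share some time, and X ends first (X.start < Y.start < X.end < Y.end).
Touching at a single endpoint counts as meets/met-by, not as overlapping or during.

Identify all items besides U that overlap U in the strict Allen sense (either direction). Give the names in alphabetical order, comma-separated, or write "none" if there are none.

Target U = [t=105, t=405].
A [t=298, t=655] → overlapped-by → yes.
B [t=288, t=293] → during → no.
C [t=186, t=271] → during → no.
E [t=271, t=645] → overlapped-by → yes.
F [t=105, t=413] → started-by → no.
Result: A, E.

A, E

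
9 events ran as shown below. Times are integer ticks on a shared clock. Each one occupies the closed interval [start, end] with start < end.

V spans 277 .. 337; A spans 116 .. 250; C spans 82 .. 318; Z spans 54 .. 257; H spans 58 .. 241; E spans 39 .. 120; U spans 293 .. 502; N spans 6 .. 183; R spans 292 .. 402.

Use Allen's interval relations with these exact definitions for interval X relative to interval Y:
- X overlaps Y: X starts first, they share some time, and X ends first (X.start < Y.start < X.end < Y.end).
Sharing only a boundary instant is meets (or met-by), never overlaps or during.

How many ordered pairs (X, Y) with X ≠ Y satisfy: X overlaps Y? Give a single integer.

Checking all 72 ordered pairs for relation 'overlaps'; matching pairs in alphabetical order:
(C, R): C overlaps R ✓
(C, U): C overlaps U ✓
(C, V): C overlaps V ✓
(E, A): E overlaps A ✓
(E, C): E overlaps C ✓
(E, H): E overlaps H ✓
(E, Z): E overlaps Z ✓
(H, A): H overlaps A ✓
(H, C): H overlaps C ✓
(N, A): N overlaps A ✓
(N, C): N overlaps C ✓
(N, H): N overlaps H ✓
(N, Z): N overlaps Z ✓
(R, U): R overlaps U ✓
(V, R): V overlaps R ✓
(V, U): V overlaps U ✓
(Z, C): Z overlaps C ✓
Count: 17.

17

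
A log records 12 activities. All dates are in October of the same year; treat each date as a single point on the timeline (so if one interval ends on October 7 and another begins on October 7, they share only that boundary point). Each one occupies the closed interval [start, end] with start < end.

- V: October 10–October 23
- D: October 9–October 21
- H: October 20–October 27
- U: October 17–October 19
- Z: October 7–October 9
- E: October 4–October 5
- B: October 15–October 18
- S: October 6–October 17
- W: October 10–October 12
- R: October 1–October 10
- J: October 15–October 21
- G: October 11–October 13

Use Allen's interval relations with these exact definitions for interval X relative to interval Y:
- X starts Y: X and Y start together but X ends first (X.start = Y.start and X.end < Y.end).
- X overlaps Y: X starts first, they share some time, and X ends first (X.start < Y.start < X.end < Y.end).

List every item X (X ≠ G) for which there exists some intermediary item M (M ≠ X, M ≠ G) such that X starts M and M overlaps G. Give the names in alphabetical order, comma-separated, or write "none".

none

Target G = [October 11, October 13].
Intermediaries M with M overlaps G: W.
Via W — items with X starts W: none.
Union: none.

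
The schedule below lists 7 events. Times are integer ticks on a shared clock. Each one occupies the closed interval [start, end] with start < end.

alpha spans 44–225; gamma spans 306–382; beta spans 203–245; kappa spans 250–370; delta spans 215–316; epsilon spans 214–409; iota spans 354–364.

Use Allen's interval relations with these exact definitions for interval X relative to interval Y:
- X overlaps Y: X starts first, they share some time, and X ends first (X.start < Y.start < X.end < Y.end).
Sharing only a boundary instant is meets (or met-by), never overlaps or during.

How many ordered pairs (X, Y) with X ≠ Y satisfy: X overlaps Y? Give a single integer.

8

Checking all 42 ordered pairs for relation 'overlaps'; matching pairs in alphabetical order:
(alpha, beta): alpha overlaps beta ✓
(alpha, delta): alpha overlaps delta ✓
(alpha, epsilon): alpha overlaps epsilon ✓
(beta, delta): beta overlaps delta ✓
(beta, epsilon): beta overlaps epsilon ✓
(delta, gamma): delta overlaps gamma ✓
(delta, kappa): delta overlaps kappa ✓
(kappa, gamma): kappa overlaps gamma ✓
Count: 8.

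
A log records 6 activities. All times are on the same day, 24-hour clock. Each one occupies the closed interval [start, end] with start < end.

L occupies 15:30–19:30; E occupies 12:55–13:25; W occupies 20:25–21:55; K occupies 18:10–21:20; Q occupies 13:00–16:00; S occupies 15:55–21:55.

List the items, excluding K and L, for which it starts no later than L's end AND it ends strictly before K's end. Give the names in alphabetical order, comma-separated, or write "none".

Conditions: its start is no later than L's end (X.start <= 19:30) AND its end is strictly before K's end (X.end < 21:20).
E: start 12:55 <= 19:30? ✓; end 13:25 < 21:20? ✓ → yes.
Q: start 13:00 <= 19:30? ✓; end 16:00 < 21:20? ✓ → yes.
S: start 15:55 <= 19:30? ✓; end 21:55 < 21:20? ✗ → no.
W: start 20:25 <= 19:30? ✗; end 21:55 < 21:20? ✗ → no.
Result: E, Q.

E, Q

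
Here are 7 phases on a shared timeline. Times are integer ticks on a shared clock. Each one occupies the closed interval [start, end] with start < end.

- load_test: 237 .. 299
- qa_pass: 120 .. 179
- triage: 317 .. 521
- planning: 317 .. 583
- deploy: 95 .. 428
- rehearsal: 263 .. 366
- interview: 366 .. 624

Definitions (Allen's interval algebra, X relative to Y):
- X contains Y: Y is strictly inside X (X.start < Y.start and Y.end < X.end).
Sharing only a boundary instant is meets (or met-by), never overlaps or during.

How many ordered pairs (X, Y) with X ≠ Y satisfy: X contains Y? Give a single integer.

3

Checking all 42 ordered pairs for relation 'contains'; matching pairs in alphabetical order:
(deploy, load_test): deploy contains load_test ✓
(deploy, qa_pass): deploy contains qa_pass ✓
(deploy, rehearsal): deploy contains rehearsal ✓
Count: 3.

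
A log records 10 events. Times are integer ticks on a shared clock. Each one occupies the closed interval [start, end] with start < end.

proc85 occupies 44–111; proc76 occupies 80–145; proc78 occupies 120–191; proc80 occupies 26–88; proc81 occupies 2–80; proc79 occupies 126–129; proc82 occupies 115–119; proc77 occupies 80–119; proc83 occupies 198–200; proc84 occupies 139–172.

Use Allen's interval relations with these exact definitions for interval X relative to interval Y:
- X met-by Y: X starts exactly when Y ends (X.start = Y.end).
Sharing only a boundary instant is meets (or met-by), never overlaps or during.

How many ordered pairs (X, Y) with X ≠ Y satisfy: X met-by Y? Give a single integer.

2

Checking all 90 ordered pairs for relation 'met-by'; matching pairs in alphabetical order:
(proc76, proc81): proc76 met-by proc81 ✓
(proc77, proc81): proc77 met-by proc81 ✓
Count: 2.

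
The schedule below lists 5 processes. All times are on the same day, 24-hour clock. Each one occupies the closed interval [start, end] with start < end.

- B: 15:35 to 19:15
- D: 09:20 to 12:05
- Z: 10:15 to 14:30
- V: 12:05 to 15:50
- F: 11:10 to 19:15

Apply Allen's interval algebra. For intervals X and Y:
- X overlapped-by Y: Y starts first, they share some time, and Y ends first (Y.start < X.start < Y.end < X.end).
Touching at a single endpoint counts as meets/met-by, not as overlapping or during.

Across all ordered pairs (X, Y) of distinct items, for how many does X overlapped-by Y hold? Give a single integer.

5

Checking all 20 ordered pairs for relation 'overlapped-by'; matching pairs in alphabetical order:
(B, V): B overlapped-by V ✓
(F, D): F overlapped-by D ✓
(F, Z): F overlapped-by Z ✓
(V, Z): V overlapped-by Z ✓
(Z, D): Z overlapped-by D ✓
Count: 5.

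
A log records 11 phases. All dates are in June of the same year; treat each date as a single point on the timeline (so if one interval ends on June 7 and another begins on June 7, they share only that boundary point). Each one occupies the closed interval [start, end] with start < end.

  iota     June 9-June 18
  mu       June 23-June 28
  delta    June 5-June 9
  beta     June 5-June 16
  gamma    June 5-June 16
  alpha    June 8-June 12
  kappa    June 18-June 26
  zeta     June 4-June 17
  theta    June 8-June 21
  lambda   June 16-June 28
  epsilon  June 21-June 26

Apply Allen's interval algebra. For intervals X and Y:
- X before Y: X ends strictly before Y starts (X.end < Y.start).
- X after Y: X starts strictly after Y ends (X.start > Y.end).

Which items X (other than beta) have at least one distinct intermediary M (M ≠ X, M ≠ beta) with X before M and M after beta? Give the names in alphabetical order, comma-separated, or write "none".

alpha, delta, gamma, iota, theta, zeta

Target beta = [June 5, June 16].
Intermediaries M with M after beta: epsilon, kappa, mu.
Via epsilon — items with X before epsilon: alpha, delta, gamma, iota, zeta.
Via kappa — items with X before kappa: alpha, delta, gamma, zeta.
Via mu — items with X before mu: alpha, delta, gamma, iota, theta, zeta.
Union: alpha, delta, gamma, iota, theta, zeta.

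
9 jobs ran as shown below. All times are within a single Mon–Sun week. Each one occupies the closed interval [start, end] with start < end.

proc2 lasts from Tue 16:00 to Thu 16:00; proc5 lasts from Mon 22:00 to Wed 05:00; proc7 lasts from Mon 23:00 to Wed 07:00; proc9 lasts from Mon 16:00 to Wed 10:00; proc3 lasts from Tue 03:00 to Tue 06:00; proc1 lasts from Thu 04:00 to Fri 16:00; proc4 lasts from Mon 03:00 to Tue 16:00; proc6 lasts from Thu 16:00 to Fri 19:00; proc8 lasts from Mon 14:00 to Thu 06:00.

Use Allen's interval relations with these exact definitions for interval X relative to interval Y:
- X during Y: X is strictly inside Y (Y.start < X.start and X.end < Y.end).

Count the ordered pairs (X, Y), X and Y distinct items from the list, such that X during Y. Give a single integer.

Checking all 72 ordered pairs for relation 'during'; matching pairs in alphabetical order:
(proc3, proc4): proc3 during proc4 ✓
(proc3, proc5): proc3 during proc5 ✓
(proc3, proc7): proc3 during proc7 ✓
(proc3, proc8): proc3 during proc8 ✓
(proc3, proc9): proc3 during proc9 ✓
(proc5, proc8): proc5 during proc8 ✓
(proc5, proc9): proc5 during proc9 ✓
(proc7, proc8): proc7 during proc8 ✓
(proc7, proc9): proc7 during proc9 ✓
(proc9, proc8): proc9 during proc8 ✓
Count: 10.

10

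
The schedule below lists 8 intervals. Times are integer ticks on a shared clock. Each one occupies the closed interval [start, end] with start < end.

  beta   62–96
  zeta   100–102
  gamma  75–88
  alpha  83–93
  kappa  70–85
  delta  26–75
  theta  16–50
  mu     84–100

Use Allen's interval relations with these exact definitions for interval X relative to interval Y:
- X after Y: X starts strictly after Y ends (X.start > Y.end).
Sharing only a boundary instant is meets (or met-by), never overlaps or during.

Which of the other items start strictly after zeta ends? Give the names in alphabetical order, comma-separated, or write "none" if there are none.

none

Target zeta = [100, 102].
alpha [83, 93] → before → no.
beta [62, 96] → before → no.
delta [26, 75] → before → no.
gamma [75, 88] → before → no.
kappa [70, 85] → before → no.
mu [84, 100] → meets → no.
theta [16, 50] → before → no.
Result: none.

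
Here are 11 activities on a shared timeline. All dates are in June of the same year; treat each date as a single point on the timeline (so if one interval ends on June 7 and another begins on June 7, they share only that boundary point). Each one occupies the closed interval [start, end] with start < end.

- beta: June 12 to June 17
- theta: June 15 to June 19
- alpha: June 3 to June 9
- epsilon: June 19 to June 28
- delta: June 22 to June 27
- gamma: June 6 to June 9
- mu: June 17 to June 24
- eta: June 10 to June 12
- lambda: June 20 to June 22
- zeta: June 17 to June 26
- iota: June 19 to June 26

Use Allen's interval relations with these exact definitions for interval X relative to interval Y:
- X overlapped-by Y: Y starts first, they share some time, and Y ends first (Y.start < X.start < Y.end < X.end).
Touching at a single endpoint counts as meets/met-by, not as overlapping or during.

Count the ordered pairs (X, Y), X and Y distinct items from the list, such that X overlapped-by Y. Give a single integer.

9

Checking all 110 ordered pairs for relation 'overlapped-by'; matching pairs in alphabetical order:
(delta, iota): delta overlapped-by iota ✓
(delta, mu): delta overlapped-by mu ✓
(delta, zeta): delta overlapped-by zeta ✓
(epsilon, mu): epsilon overlapped-by mu ✓
(epsilon, zeta): epsilon overlapped-by zeta ✓
(iota, mu): iota overlapped-by mu ✓
(mu, theta): mu overlapped-by theta ✓
(theta, beta): theta overlapped-by beta ✓
(zeta, theta): zeta overlapped-by theta ✓
Count: 9.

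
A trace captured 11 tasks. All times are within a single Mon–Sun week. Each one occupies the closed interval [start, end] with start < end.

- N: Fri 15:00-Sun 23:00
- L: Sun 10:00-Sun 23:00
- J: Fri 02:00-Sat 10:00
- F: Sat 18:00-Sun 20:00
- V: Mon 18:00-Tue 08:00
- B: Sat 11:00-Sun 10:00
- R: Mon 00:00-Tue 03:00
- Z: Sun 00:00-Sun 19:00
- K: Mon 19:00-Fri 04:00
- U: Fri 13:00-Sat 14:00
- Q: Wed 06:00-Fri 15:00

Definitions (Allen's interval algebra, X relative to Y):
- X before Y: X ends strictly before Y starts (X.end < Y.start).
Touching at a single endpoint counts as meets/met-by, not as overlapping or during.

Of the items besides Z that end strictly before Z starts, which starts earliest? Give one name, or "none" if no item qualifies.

Target Z = [Sun 00:00, Sun 19:00].
B [Sat 11:00, Sun 10:00] → overlaps → excluded.
F [Sat 18:00, Sun 20:00] → contains → excluded.
J [Fri 02:00, Sat 10:00] → before → candidate.
K [Mon 19:00, Fri 04:00] → before → candidate.
L [Sun 10:00, Sun 23:00] → overlapped-by → excluded.
N [Fri 15:00, Sun 23:00] → contains → excluded.
Q [Wed 06:00, Fri 15:00] → before → candidate.
R [Mon 00:00, Tue 03:00] → before → candidate.
U [Fri 13:00, Sat 14:00] → before → candidate.
V [Mon 18:00, Tue 08:00] → before → candidate.
Among candidates, earliest start is Mon 00:00 → R.

R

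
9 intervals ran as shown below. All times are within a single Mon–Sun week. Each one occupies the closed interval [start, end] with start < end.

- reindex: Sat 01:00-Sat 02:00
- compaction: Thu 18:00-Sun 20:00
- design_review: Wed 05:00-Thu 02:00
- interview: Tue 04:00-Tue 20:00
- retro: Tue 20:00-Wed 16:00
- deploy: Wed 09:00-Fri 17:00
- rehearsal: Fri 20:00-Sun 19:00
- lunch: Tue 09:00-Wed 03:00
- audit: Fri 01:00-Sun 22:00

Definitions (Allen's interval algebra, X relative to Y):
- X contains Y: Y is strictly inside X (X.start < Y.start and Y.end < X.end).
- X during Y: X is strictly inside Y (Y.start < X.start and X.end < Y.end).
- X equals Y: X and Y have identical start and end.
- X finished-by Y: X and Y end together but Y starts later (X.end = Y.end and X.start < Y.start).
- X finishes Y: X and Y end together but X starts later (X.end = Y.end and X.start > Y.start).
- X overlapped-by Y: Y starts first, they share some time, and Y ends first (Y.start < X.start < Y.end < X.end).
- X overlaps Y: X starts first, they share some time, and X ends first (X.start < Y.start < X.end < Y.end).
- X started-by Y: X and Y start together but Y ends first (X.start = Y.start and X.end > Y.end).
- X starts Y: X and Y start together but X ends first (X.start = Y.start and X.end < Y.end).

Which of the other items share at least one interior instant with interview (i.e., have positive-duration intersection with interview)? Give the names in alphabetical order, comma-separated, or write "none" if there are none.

lunch

Target interview = [Tue 04:00, Tue 20:00].
audit [Fri 01:00, Sun 22:00] → after → no.
compaction [Thu 18:00, Sun 20:00] → after → no.
deploy [Wed 09:00, Fri 17:00] → after → no.
design_review [Wed 05:00, Thu 02:00] → after → no.
lunch [Tue 09:00, Wed 03:00] → overlapped-by → yes.
rehearsal [Fri 20:00, Sun 19:00] → after → no.
reindex [Sat 01:00, Sat 02:00] → after → no.
retro [Tue 20:00, Wed 16:00] → met-by → no.
Result: lunch.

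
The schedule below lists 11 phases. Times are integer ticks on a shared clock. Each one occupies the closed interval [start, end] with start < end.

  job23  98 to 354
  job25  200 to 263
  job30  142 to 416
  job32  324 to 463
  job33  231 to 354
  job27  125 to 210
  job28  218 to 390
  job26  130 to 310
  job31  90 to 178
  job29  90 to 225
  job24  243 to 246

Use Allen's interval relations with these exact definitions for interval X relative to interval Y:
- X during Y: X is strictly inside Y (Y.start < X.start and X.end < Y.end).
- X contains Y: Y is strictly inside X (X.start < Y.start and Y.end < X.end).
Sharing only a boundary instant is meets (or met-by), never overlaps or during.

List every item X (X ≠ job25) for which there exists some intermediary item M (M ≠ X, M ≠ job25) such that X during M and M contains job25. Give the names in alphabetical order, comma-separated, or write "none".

Target job25 = [200, 263].
Intermediaries M with M contains job25: job23, job26, job30.
Via job23 — items with X during job23: job24, job26, job27.
Via job26 — items with X during job26: job24.
Via job30 — items with X during job30: job24, job28, job33.
Union: job24, job26, job27, job28, job33.

job24, job26, job27, job28, job33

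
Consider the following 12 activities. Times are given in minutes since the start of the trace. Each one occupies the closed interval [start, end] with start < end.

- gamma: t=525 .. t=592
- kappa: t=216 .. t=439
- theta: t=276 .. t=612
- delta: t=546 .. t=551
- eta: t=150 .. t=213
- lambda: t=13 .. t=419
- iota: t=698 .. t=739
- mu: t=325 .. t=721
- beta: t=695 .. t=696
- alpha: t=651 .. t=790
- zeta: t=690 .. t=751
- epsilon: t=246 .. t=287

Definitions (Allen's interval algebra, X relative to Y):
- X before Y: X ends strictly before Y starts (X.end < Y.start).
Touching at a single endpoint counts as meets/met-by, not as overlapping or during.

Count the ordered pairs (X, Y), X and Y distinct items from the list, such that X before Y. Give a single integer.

42

Checking all 132 ordered pairs for relation 'before'; matching pairs in alphabetical order:
(beta, iota): beta before iota ✓
(delta, alpha): delta before alpha ✓
(delta, beta): delta before beta ✓
(delta, iota): delta before iota ✓
(delta, zeta): delta before zeta ✓
(epsilon, alpha): epsilon before alpha ✓
(epsilon, beta): epsilon before beta ✓
(epsilon, delta): epsilon before delta ✓
(epsilon, gamma): epsilon before gamma ✓
(epsilon, iota): epsilon before iota ✓
(epsilon, mu): epsilon before mu ✓
(epsilon, zeta): epsilon before zeta ✓
(eta, alpha): eta before alpha ✓
(eta, beta): eta before beta ✓
(eta, delta): eta before delta ✓
(eta, epsilon): eta before epsilon ✓
(eta, gamma): eta before gamma ✓
(eta, iota): eta before iota ✓
(eta, kappa): eta before kappa ✓
(eta, mu): eta before mu ✓
(eta, theta): eta before theta ✓
(eta, zeta): eta before zeta ✓
(gamma, alpha): gamma before alpha ✓
(gamma, beta): gamma before beta ✓
... plus 18 further pairs not listed.
Count: 42.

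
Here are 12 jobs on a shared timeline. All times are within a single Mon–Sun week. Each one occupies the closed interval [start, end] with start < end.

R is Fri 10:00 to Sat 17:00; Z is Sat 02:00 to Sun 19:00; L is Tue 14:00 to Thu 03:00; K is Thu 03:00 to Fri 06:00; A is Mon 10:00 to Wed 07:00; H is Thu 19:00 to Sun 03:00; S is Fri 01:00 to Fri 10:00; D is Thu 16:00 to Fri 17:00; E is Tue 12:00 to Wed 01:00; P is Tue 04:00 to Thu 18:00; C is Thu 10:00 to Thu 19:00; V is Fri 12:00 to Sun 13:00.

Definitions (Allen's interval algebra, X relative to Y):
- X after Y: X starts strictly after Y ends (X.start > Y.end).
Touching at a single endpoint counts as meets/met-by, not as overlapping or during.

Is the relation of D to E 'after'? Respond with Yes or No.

D = [Thu 16:00, Fri 17:00], E = [Tue 12:00, Wed 01:00].
Actual relation of D to E: after.
Asked whether 'after' holds → Yes.

Yes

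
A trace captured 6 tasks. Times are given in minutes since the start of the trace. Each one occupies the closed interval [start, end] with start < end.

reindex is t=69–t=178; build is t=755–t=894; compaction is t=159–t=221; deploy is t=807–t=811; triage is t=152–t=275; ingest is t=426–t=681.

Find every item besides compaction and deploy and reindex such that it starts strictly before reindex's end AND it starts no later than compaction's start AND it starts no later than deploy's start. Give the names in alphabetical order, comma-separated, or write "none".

triage

Conditions: its start is strictly before reindex's end (X.start < t=178) AND its start is no later than compaction's start (X.start <= t=159) AND its start is no later than deploy's start (X.start <= t=807).
build: start t=755 < t=178? ✗; start t=755 <= t=159? ✗; start t=755 <= t=807? ✓ → no.
ingest: start t=426 < t=178? ✗; start t=426 <= t=159? ✗; start t=426 <= t=807? ✓ → no.
triage: start t=152 < t=178? ✓; start t=152 <= t=159? ✓; start t=152 <= t=807? ✓ → yes.
Result: triage.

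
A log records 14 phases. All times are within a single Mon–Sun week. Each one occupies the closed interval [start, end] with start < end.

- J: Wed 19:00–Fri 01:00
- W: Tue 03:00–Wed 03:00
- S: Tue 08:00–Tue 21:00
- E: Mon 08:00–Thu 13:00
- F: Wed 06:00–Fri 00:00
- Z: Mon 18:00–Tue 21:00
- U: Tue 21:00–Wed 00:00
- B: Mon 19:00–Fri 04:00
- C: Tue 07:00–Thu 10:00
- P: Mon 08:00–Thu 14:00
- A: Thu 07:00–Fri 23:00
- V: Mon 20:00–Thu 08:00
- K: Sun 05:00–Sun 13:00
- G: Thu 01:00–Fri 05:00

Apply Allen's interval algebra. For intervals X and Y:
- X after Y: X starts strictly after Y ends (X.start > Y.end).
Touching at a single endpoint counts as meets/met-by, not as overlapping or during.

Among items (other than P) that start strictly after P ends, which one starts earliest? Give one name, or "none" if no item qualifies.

Target P = [Mon 08:00, Thu 14:00].
A [Thu 07:00, Fri 23:00] → overlapped-by → excluded.
B [Mon 19:00, Fri 04:00] → overlapped-by → excluded.
C [Tue 07:00, Thu 10:00] → during → excluded.
E [Mon 08:00, Thu 13:00] → starts → excluded.
F [Wed 06:00, Fri 00:00] → overlapped-by → excluded.
G [Thu 01:00, Fri 05:00] → overlapped-by → excluded.
J [Wed 19:00, Fri 01:00] → overlapped-by → excluded.
K [Sun 05:00, Sun 13:00] → after → candidate.
S [Tue 08:00, Tue 21:00] → during → excluded.
U [Tue 21:00, Wed 00:00] → during → excluded.
V [Mon 20:00, Thu 08:00] → during → excluded.
W [Tue 03:00, Wed 03:00] → during → excluded.
Z [Mon 18:00, Tue 21:00] → during → excluded.
Among candidates, earliest start is Sun 05:00 → K.

K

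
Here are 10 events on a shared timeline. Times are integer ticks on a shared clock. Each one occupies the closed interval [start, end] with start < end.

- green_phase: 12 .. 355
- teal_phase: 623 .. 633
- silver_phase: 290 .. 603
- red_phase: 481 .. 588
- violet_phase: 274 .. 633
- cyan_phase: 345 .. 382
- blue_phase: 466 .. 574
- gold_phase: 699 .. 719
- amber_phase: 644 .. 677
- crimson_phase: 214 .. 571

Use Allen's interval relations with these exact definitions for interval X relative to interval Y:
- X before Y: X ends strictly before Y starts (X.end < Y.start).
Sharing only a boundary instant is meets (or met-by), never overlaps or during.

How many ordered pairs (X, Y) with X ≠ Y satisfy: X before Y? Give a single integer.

Checking all 90 ordered pairs for relation 'before'; matching pairs in alphabetical order:
(amber_phase, gold_phase): amber_phase before gold_phase ✓
(blue_phase, amber_phase): blue_phase before amber_phase ✓
(blue_phase, gold_phase): blue_phase before gold_phase ✓
(blue_phase, teal_phase): blue_phase before teal_phase ✓
(crimson_phase, amber_phase): crimson_phase before amber_phase ✓
(crimson_phase, gold_phase): crimson_phase before gold_phase ✓
(crimson_phase, teal_phase): crimson_phase before teal_phase ✓
(cyan_phase, amber_phase): cyan_phase before amber_phase ✓
(cyan_phase, blue_phase): cyan_phase before blue_phase ✓
(cyan_phase, gold_phase): cyan_phase before gold_phase ✓
(cyan_phase, red_phase): cyan_phase before red_phase ✓
(cyan_phase, teal_phase): cyan_phase before teal_phase ✓
(green_phase, amber_phase): green_phase before amber_phase ✓
(green_phase, blue_phase): green_phase before blue_phase ✓
(green_phase, gold_phase): green_phase before gold_phase ✓
(green_phase, red_phase): green_phase before red_phase ✓
(green_phase, teal_phase): green_phase before teal_phase ✓
(red_phase, amber_phase): red_phase before amber_phase ✓
(red_phase, gold_phase): red_phase before gold_phase ✓
(red_phase, teal_phase): red_phase before teal_phase ✓
(silver_phase, amber_phase): silver_phase before amber_phase ✓
(silver_phase, gold_phase): silver_phase before gold_phase ✓
(silver_phase, teal_phase): silver_phase before teal_phase ✓
(teal_phase, amber_phase): teal_phase before amber_phase ✓
... plus 3 further pairs not listed.
Count: 27.

27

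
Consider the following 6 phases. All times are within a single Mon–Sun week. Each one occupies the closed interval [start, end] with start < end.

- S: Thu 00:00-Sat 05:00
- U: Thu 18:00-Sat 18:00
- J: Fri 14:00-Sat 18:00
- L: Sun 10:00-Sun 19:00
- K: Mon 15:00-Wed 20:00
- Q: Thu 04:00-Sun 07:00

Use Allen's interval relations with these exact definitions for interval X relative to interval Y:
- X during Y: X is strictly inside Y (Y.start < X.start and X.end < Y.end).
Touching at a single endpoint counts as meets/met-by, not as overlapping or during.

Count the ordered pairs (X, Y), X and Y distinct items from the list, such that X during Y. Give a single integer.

2

Checking all 30 ordered pairs for relation 'during'; matching pairs in alphabetical order:
(J, Q): J during Q ✓
(U, Q): U during Q ✓
Count: 2.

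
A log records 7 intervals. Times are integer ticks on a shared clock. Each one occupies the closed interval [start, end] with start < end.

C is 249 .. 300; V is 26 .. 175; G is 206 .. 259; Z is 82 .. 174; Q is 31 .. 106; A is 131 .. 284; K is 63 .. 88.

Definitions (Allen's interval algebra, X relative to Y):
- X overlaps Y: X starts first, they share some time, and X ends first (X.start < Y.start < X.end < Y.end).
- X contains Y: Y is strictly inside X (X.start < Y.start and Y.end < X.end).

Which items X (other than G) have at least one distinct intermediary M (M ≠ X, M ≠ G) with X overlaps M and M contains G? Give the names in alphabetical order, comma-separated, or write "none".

Target G = [206, 259].
Intermediaries M with M contains G: A.
Via A — items with X overlaps A: V, Z.
Union: V, Z.

V, Z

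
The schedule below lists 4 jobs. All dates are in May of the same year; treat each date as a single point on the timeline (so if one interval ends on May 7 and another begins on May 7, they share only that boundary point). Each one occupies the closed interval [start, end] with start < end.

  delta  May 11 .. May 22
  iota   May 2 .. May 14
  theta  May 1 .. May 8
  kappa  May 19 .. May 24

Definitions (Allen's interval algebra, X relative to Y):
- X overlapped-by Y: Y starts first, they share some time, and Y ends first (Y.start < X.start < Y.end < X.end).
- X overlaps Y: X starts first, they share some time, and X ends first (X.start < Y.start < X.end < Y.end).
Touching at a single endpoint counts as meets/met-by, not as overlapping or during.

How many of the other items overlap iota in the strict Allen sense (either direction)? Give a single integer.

2

Target iota = [May 2, May 14].
delta [May 11, May 22] → overlapped-by → counts.
kappa [May 19, May 24] → after → no.
theta [May 1, May 8] → overlaps → counts.
Total: 2.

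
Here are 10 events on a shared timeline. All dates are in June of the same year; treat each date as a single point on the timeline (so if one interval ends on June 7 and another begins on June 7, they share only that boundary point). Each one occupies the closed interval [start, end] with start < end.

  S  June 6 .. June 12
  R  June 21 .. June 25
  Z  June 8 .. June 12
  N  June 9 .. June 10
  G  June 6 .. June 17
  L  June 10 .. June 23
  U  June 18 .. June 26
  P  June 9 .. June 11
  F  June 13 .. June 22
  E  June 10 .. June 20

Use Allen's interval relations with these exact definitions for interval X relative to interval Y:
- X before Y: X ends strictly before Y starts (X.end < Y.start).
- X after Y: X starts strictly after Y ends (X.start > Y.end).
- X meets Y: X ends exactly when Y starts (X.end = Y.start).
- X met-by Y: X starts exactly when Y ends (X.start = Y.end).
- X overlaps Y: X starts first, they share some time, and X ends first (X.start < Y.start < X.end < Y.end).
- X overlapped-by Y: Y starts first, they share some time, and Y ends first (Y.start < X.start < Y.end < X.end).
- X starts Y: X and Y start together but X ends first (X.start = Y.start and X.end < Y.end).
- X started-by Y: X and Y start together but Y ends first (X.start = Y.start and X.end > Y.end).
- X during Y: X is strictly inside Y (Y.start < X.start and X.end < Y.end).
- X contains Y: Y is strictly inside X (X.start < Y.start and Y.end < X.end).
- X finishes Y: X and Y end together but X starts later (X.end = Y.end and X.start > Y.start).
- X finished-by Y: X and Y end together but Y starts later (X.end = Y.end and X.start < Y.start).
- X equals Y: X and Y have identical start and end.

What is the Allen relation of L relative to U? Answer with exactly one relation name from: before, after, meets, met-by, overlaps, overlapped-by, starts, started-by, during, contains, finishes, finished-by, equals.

overlaps

L = [June 10, June 23]; U = [June 18, June 26].
Compare endpoints: L.start < U.start, L.start < U.end, L.end > U.start, L.end < U.end.
That pattern is 'overlaps'.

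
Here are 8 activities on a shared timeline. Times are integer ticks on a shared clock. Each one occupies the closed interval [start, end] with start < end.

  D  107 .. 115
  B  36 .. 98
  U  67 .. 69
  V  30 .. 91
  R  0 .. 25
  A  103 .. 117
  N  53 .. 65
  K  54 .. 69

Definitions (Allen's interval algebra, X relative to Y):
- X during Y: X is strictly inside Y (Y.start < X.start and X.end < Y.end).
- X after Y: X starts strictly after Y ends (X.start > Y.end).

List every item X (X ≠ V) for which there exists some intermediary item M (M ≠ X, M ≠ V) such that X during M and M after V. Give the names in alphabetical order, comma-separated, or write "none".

Target V = [30, 91].
Intermediaries M with M after V: A, D.
Via A — items with X during A: D.
Via D — items with X during D: none.
Union: D.

D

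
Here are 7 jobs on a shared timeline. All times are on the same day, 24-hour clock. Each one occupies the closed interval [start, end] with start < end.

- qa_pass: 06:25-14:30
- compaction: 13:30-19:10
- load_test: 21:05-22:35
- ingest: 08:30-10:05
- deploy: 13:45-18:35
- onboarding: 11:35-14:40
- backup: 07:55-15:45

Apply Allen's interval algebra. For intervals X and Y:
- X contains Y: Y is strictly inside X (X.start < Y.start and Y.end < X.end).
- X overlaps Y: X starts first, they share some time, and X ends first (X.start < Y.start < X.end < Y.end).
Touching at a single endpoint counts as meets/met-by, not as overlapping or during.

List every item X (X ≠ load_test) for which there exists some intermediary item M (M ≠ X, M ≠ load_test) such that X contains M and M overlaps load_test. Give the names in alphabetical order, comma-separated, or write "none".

none

Target load_test = [21:05, 22:35].
Intermediaries M with M overlaps load_test: none.
Union: none.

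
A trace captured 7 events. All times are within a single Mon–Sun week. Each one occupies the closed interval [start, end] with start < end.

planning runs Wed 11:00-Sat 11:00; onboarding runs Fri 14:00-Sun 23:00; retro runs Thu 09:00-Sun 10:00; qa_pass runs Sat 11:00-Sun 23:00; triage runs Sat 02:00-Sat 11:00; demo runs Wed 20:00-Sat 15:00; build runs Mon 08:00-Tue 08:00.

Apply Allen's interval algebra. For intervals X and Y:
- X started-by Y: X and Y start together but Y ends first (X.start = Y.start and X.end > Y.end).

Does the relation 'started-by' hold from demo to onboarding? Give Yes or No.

demo = [Wed 20:00, Sat 15:00], onboarding = [Fri 14:00, Sun 23:00].
Actual relation of demo to onboarding: overlaps.
Asked whether 'started-by' holds → No.

No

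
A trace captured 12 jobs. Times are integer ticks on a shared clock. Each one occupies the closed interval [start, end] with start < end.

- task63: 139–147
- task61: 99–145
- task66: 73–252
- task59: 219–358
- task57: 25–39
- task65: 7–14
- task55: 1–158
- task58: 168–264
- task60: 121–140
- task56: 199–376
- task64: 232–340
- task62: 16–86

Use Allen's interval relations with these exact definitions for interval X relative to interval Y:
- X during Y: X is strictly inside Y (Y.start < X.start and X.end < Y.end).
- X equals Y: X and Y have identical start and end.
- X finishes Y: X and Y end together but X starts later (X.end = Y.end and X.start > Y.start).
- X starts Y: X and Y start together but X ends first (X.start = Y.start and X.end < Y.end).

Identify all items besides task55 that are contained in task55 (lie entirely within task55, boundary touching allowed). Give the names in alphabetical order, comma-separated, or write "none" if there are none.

Target task55 = [1, 158].
task56 [199, 376] → after → no.
task57 [25, 39] → during → yes.
task58 [168, 264] → after → no.
task59 [219, 358] → after → no.
task60 [121, 140] → during → yes.
task61 [99, 145] → during → yes.
task62 [16, 86] → during → yes.
task63 [139, 147] → during → yes.
task64 [232, 340] → after → no.
task65 [7, 14] → during → yes.
task66 [73, 252] → overlapped-by → no.
Result: task57, task60, task61, task62, task63, task65.

task57, task60, task61, task62, task63, task65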